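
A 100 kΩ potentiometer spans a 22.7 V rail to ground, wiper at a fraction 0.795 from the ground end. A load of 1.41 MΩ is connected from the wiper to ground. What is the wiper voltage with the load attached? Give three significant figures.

The wiper splits the pot into (1−α)R = 20.50 kΩ above and αR = 79.50 kΩ below.
Lower section ‖ load = 75.26 kΩ.
V_wiper = 22.7 × 75.26/(20.50 + 75.26) = 17.8 V.

V ≈ 17.8 V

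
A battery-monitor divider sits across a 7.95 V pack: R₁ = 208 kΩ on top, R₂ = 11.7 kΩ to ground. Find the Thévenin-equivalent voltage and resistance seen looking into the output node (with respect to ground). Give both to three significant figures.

V_th is the open-circuit tap voltage: 7.95 × 11.7/(208 + 11.7) = 0.423 V.
With the supply zeroed, R₁ and R₂ appear in parallel from the tap: R_th = R₁‖R₂ = (208 × 11.7)/219.7 = 11.1 kΩ.

V_th = 0.423 V, R_th = 11.1 kΩ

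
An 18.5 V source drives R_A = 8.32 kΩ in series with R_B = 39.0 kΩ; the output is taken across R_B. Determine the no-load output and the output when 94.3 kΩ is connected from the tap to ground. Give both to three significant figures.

Open-circuit: V = 18.5 × 39.0/(8.32 + 39.0) = 15.2 V.
With the load, R_B becomes R_B‖R_L = 27.59 kΩ, so V = 18.5 × 27.59/35.91 = 14.2 V.

Unloaded: 15.2 V; loaded: 14.2 V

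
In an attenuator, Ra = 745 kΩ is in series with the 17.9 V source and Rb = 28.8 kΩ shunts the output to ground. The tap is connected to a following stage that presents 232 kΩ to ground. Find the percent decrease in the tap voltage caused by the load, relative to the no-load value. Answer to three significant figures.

10.7 %

The divider's output (Thévenin) resistance is Ra‖Rb = 27.73 kΩ.
Fractional drop under load = R_th/(R_th + R_L) = 27.73 / (27.73 + 232) = 0.1068.
So the output falls by 10.7 %.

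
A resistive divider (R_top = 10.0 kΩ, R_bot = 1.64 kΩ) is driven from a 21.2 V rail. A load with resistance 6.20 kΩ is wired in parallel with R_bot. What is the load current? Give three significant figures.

I_L ≈ 0.393 mA

R_bot‖R_L = 1.297 kΩ; V_out = 21.2 × 1.297/11.30 = 2.434 V.
I_L = V_out / R_L = 2.434 / 6.20 kΩ = 0.393 mA.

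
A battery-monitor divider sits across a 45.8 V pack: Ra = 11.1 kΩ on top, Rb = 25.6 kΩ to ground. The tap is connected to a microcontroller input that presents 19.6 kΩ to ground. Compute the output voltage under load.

V_out ≈ 22.9 V

The load sits in parallel with Rb: Rb‖R_L = (25.6 × 19.6) / (25.6 + 19.6) = 11.10 kΩ.
V_out = 45.8 × 11.10 / (11.1 + 11.10) = 45.8 × 11.10/22.20 = 22.9 V.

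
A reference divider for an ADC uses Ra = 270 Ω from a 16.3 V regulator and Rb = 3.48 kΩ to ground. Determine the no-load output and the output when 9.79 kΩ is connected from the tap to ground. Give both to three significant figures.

Open-circuit: V = 16.3 × 3480/(270 + 3480) = 15.1 V.
With the load, Rb becomes Rb‖R_L = 2567 Ω, so V = 16.3 × 2567/2837 = 14.7 V.

Unloaded: 15.1 V; loaded: 14.7 V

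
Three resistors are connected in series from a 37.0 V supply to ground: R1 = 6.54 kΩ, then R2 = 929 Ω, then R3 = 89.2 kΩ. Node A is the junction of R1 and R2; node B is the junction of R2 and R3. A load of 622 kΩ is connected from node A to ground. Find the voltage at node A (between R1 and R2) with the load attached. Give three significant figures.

V ≈ 34.2 V

Below node A the series string R2+R3 = 90130 Ω sits in parallel with the 622000 Ω load: 78720 Ω.
V_A = 37.0 × 78720/(6540 + 78720) = 34.2 V.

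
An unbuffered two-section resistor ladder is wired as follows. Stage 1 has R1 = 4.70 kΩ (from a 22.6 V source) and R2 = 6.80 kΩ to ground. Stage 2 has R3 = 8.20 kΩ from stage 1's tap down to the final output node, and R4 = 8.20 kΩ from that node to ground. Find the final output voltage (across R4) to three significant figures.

Stage 2 presents R3+R4 = 16.40 kΩ as a load on stage 1's tap.
Stage 1's lower leg becomes R2‖(R3+R4) = 4.807 kΩ, so V_mid = 22.6 × 4.807/9.507 = 11.43 V.
Stage 2 is itself unloaded: V_out = V_mid × R4/(R3+R4) = 11.43 × 8.20/16.40 = 5.71 V.

V_out ≈ 5.71 V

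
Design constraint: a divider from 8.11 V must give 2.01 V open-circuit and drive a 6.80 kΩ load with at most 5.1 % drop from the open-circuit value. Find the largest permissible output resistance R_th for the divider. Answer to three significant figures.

Loading drop = R_th/(R_th + R_L) ≤ 0.0510, so R_th ≤ R_L · ε/(1−ε) = 6.80 kΩ × 0.0510/0.9490 = 365 Ω.
(Any R1, R2 with R2/(R1+R2) = 0.248 and R1‖R2 ≤ 365 Ω will meet the spec.)

R_th ≤ 365 Ω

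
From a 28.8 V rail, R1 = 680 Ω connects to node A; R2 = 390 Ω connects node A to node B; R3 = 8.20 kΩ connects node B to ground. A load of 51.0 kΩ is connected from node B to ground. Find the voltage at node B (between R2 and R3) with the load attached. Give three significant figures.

At node B, R3 is in parallel with the load: R3‖R_L = 7064 Ω.
Below node A the resistance is R2 + (R3‖R_L) = 7454 Ω, so V_A = 28.8 × 7454/8134 = 26.39 V.
Then V_B = V_A × (R3‖R_L)/(R2 + R3‖R_L) = 26.39 × 7064/7454 = 25.0 V.

V ≈ 25.0 V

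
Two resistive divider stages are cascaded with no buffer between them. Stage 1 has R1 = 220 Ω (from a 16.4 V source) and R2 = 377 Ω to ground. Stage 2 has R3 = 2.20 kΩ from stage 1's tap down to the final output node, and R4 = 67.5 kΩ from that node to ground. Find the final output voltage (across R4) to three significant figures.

V_out ≈ 10.0 V

Stage 2 presents R3+R4 = 69700 Ω as a load on stage 1's tap.
Stage 1's lower leg becomes R2‖(R3+R4) = 375.0 Ω, so V_mid = 16.4 × 375.0/595.0 = 10.34 V.
Stage 2 is itself unloaded: V_out = V_mid × R4/(R3+R4) = 10.34 × 67500/69700 = 10.0 V.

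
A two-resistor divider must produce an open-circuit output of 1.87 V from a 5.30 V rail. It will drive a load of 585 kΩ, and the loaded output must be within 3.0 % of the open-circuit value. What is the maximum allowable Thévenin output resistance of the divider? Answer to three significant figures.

Loading drop = R_th/(R_th + R_L) ≤ 0.0300, so R_th ≤ R_L · ε/(1−ε) = 585 kΩ × 0.0300/0.9700 = 18.1 kΩ.
(Any R1, R2 with R2/(R1+R2) = 0.353 and R1‖R2 ≤ 18.1 kΩ will meet the spec.)

R_th ≤ 18.1 kΩ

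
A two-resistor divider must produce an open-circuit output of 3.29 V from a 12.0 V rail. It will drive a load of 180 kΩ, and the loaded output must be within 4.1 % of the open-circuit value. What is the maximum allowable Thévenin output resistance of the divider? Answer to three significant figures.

Loading drop = R_th/(R_th + R_L) ≤ 0.0410, so R_th ≤ R_L · ε/(1−ε) = 180 kΩ × 0.0410/0.9590 = 7.70 kΩ.
(Any R1, R2 with R2/(R1+R2) = 0.274 and R1‖R2 ≤ 7.70 kΩ will meet the spec.)

R_th ≤ 7.70 kΩ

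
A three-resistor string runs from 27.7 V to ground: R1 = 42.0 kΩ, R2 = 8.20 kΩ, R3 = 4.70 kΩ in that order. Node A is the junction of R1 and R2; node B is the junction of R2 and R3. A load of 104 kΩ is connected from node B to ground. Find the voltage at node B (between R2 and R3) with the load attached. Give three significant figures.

V ≈ 2.28 V

At node B, R3 is in parallel with the load: R3‖R_L = 4.497 kΩ.
Below node A the resistance is R2 + (R3‖R_L) = 12.70 kΩ, so V_A = 27.7 × 12.70/54.70 = 6.430 V.
Then V_B = V_A × (R3‖R_L)/(R2 + R3‖R_L) = 6.430 × 4.497/12.70 = 2.28 V.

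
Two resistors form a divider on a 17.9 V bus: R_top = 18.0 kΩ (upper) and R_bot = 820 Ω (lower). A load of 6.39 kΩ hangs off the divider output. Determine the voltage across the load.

V_out ≈ 0.695 V

The load sits in parallel with R_bot: R_bot‖R_L = (820 × 6390) / (820 + 6390) = 726.7 Ω.
V_out = 17.9 × 726.7 / (18000 + 726.7) = 17.9 × 726.7/18730 = 0.695 V.
(Unloaded it would have been 0.780 V.)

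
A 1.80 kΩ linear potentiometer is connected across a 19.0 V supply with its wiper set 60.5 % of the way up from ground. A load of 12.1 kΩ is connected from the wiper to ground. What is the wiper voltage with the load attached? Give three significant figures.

V ≈ 11.1 V

The wiper splits the pot into (1−α)R = 711.0 Ω above and αR = 1089 Ω below.
Lower section ‖ load = 999.1 Ω.
V_wiper = 19.0 × 999.1/(711.0 + 999.1) = 11.1 V.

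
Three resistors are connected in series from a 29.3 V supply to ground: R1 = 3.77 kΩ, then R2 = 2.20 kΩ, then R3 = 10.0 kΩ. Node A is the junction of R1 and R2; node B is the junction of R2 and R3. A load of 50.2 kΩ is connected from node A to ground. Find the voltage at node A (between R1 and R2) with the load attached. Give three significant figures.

V ≈ 21.2 V

Below node A the series string R2+R3 = 12.20 kΩ sits in parallel with the 50.2 kΩ load: 9.815 kΩ.
V_A = 29.3 × 9.815/(3.77 + 9.815) = 21.2 V.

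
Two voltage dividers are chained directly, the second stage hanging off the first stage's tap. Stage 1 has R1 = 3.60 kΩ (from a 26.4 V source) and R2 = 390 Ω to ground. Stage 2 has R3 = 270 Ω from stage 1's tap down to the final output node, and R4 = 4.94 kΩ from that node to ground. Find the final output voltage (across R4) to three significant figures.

Stage 2 presents R3+R4 = 5210 Ω as a load on stage 1's tap.
Stage 1's lower leg becomes R2‖(R3+R4) = 362.8 Ω, so V_mid = 26.4 × 362.8/3963 = 2.417 V.
Stage 2 is itself unloaded: V_out = V_mid × R4/(R3+R4) = 2.417 × 4940/5210 = 2.29 V.

V_out ≈ 2.29 V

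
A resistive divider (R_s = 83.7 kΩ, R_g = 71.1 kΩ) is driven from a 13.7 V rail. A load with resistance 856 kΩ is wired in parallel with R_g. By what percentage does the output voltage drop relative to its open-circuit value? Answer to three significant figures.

4.30 %

The divider's output (Thévenin) resistance is R_s‖R_g = 38.44 kΩ.
Fractional drop under load = R_th/(R_th + R_L) = 38.44 / (38.44 + 856) = 0.04298.
So the output falls by 4.30 %.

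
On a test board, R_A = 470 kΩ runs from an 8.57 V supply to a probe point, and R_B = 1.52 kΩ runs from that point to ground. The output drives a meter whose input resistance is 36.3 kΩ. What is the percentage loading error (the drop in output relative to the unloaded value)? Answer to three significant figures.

4.01 %

The divider's output (Thévenin) resistance is R_A‖R_B = 1.515 kΩ.
Fractional drop under load = R_th/(R_th + R_L) = 1.515 / (1.515 + 36.3) = 0.04007.
So the output falls by 4.01 %.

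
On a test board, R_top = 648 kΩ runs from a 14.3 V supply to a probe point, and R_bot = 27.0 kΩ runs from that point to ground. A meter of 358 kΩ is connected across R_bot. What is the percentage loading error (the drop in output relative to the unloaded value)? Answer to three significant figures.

The divider's output (Thévenin) resistance is R_top‖R_bot = 25.92 kΩ.
Fractional drop under load = R_th/(R_th + R_L) = 25.92 / (25.92 + 358) = 0.06751.
So the output falls by 6.75 %.

6.75 %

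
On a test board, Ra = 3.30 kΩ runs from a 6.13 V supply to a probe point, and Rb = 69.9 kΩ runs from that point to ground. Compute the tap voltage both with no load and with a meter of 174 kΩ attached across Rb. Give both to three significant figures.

Open-circuit: V = 6.13 × 69.9/(3.30 + 69.9) = 5.85 V.
With the load, Rb becomes Rb‖R_L = 49.87 kΩ, so V = 6.13 × 49.87/53.17 = 5.75 V.

Unloaded: 5.85 V; loaded: 5.75 V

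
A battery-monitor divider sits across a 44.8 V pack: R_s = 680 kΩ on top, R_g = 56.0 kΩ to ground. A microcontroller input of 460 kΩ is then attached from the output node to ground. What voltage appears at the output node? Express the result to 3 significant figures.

V_out ≈ 3.06 V

The load sits in parallel with R_g: R_g‖R_L = (56.0 × 460) / (56.0 + 460) = 49.92 kΩ.
V_out = 44.8 × 49.92 / (680 + 49.92) = 44.8 × 49.92/729.9 = 3.06 V.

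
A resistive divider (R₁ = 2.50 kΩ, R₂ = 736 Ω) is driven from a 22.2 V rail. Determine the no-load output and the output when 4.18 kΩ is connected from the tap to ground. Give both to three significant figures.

Open-circuit: V = 22.2 × 736/(2500 + 736) = 5.05 V.
With the load, R₂ becomes R₂‖R_L = 625.8 Ω, so V = 22.2 × 625.8/3126 = 4.44 V.

Unloaded: 5.05 V; loaded: 4.44 V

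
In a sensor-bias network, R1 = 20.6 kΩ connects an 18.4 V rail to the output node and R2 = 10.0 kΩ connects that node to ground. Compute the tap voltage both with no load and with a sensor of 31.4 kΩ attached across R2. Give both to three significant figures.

Open-circuit: V = 18.4 × 10.0/(20.6 + 10.0) = 6.01 V.
With the load, R2 becomes R2‖R_L = 7.585 kΩ, so V = 18.4 × 7.585/28.18 = 4.95 V.

Unloaded: 6.01 V; loaded: 4.95 V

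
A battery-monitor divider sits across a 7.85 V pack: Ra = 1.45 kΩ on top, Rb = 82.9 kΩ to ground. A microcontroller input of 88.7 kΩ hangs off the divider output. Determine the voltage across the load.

V_out ≈ 7.59 V

The load sits in parallel with Rb: Rb‖R_L = (82.9 × 88.7) / (82.9 + 88.7) = 42.85 kΩ.
V_out = 7.85 × 42.85 / (1.45 + 42.85) = 7.85 × 42.85/44.30 = 7.59 V.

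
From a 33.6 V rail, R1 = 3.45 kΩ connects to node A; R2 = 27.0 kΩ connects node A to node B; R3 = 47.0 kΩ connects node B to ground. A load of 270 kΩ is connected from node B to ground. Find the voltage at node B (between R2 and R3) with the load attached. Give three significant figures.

V ≈ 19.1 V

At node B, R3 is in parallel with the load: R3‖R_L = 40.03 kΩ.
Below node A the resistance is R2 + (R3‖R_L) = 67.03 kΩ, so V_A = 33.6 × 67.03/70.48 = 31.96 V.
Then V_B = V_A × (R3‖R_L)/(R2 + R3‖R_L) = 31.96 × 40.03/67.03 = 19.1 V.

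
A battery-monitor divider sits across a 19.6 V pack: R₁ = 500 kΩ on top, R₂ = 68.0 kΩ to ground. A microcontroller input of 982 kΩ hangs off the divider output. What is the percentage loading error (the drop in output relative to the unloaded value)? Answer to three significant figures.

5.75 %

The divider's output (Thévenin) resistance is R₁‖R₂ = 59.86 kΩ.
Fractional drop under load = R_th/(R_th + R_L) = 59.86 / (59.86 + 982) = 0.05745.
So the output falls by 5.75 %.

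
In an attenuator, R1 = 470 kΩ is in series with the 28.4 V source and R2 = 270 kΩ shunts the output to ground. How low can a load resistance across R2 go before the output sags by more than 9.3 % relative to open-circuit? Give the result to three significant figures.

Output resistance R_th = R1‖R2 = (470 × 270)/740.0 = 171.5 kΩ.
The fractional drop is R_th/(R_th + R_L); requiring this ≤ 0.0930 gives R_L ≥ R_th(1/0.0930 − 1) = 171.5 × 9.753 = 1.67 MΩ.

R_L(min) ≈ 1.67 MΩ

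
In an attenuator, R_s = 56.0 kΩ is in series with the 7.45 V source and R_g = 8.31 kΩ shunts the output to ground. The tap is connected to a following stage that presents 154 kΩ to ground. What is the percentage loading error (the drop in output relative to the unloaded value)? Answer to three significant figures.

4.49 %

The divider's output (Thévenin) resistance is R_s‖R_g = 7.236 kΩ.
Fractional drop under load = R_th/(R_th + R_L) = 7.236 / (7.236 + 154) = 0.04488.
So the output falls by 4.49 %.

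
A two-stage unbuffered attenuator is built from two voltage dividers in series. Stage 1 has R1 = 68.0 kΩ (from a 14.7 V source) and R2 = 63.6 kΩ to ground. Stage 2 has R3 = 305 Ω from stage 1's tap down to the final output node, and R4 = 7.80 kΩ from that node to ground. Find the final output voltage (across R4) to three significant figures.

Stage 2 presents R3+R4 = 8105 Ω as a load on stage 1's tap.
Stage 1's lower leg becomes R2‖(R3+R4) = 7189 Ω, so V_mid = 14.7 × 7189/75190 = 1.405 V.
Stage 2 is itself unloaded: V_out = V_mid × R4/(R3+R4) = 1.405 × 7800/8105 = 1.35 V.

V_out ≈ 1.35 V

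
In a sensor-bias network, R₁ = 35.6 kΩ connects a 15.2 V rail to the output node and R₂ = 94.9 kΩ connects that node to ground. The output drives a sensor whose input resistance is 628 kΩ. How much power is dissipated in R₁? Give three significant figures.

P ≈ 0.590 mW

Total resistance from the source is R₁ + (R₂‖R_L) = 118.0 kΩ, so I = 15.2/118.0 kΩ = 0.1288 mA.
P = I²·R₁ = (0.1288 mA)² × 35.6 kΩ = 0.590 mW.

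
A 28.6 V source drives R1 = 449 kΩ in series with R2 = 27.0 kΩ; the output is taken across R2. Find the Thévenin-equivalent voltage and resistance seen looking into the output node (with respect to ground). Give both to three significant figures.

V_th is the open-circuit tap voltage: 28.6 × 27.0/(449 + 27.0) = 1.62 V.
With the supply zeroed, R1 and R2 appear in parallel from the tap: R_th = R1‖R2 = (449 × 27.0)/476.0 = 25.5 kΩ.

V_th = 1.62 V, R_th = 25.5 kΩ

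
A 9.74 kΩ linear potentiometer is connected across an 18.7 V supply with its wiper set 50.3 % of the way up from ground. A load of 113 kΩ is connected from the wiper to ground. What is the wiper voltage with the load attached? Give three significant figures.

The wiper splits the pot into (1−α)R = 4.841 kΩ above and αR = 4.899 kΩ below.
Lower section ‖ load = 4.696 kΩ.
V_wiper = 18.7 × 4.696/(4.841 + 4.696) = 9.21 V.

V ≈ 9.21 V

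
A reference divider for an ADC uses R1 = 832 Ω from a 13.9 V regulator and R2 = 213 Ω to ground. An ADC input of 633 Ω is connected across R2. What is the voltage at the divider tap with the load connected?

V_out ≈ 2.23 V

The load sits in parallel with R2: R2‖R_L = (213 × 633) / (213 + 633) = 159.4 Ω.
V_out = 13.9 × 159.4 / (832 + 159.4) = 13.9 × 159.4/991.4 = 2.23 V.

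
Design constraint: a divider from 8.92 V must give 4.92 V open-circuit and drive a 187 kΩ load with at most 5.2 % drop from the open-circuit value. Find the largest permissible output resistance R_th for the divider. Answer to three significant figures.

Loading drop = R_th/(R_th + R_L) ≤ 0.0520, so R_th ≤ R_L · ε/(1−ε) = 187 kΩ × 0.0520/0.9480 = 10.3 kΩ.

R_th ≤ 10.3 kΩ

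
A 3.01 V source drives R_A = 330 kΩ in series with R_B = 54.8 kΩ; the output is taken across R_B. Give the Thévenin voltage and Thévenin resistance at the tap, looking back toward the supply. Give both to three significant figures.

V_th is the open-circuit tap voltage: 3.01 × 54.8/(330 + 54.8) = 0.429 V.
With the supply zeroed, R_A and R_B appear in parallel from the tap: R_th = R_A‖R_B = (330 × 54.8)/384.8 = 47.0 kΩ.

V_th = 0.429 V, R_th = 47.0 kΩ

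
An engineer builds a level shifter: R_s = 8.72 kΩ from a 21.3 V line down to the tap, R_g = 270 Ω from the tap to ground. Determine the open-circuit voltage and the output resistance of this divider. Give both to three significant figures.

V_th = 0.640 V, R_th = 262 Ω

V_th is the open-circuit tap voltage: 21.3 × 270/(8720 + 270) = 0.640 V.
With the supply zeroed, R_s and R_g appear in parallel from the tap: R_th = R_s‖R_g = (8720 × 270)/8990 = 262 Ω.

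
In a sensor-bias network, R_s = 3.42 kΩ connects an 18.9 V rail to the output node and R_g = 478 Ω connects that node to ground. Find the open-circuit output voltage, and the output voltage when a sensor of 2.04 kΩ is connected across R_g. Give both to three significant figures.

Open-circuit: V = 18.9 × 478/(3420 + 478) = 2.32 V.
With the load, R_g becomes R_g‖R_L = 387.3 Ω, so V = 18.9 × 387.3/3807 = 1.92 V.

Unloaded: 2.32 V; loaded: 1.92 V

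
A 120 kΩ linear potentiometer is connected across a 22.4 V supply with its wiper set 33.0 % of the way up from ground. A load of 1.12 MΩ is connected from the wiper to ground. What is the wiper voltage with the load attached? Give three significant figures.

V ≈ 7.22 V

The wiper splits the pot into (1−α)R = 80.40 kΩ above and αR = 39.60 kΩ below.
Lower section ‖ load = 38.25 kΩ.
V_wiper = 22.4 × 38.25/(80.40 + 38.25) = 7.22 V.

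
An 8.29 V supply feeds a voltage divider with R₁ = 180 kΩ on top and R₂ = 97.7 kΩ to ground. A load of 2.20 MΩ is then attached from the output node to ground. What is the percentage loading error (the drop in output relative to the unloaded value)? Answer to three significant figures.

The divider's output (Thévenin) resistance is R₁‖R₂ = 63.33 kΩ.
Fractional drop under load = R_th/(R_th + R_L) = 63.33 / (63.33 + 2200) = 0.02798.
So the output falls by 2.80 %.

2.80 %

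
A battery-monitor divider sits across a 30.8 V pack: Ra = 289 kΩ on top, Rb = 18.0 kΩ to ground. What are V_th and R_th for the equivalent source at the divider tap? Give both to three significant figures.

V_th is the open-circuit tap voltage: 30.8 × 18.0/(289 + 18.0) = 1.81 V.
With the supply zeroed, Ra and Rb appear in parallel from the tap: R_th = Ra‖Rb = (289 × 18.0)/307.0 = 16.9 kΩ.

V_th = 1.81 V, R_th = 16.9 kΩ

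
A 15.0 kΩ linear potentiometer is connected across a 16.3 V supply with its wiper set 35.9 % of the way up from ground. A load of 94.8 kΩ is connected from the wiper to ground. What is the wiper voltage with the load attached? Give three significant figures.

V ≈ 5.65 V

The wiper splits the pot into (1−α)R = 9.615 kΩ above and αR = 5.385 kΩ below.
Lower section ‖ load = 5.096 kΩ.
V_wiper = 16.3 × 5.096/(9.615 + 5.096) = 5.65 V.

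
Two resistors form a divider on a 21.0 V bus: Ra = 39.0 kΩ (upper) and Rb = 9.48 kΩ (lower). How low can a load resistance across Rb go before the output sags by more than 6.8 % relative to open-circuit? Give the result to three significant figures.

Output resistance R_th = Ra‖Rb = (39.0 × 9.48)/48.48 = 7.626 kΩ.
The fractional drop is R_th/(R_th + R_L); requiring this ≤ 0.0680 gives R_L ≥ R_th(1/0.0680 − 1) = 7.626 × 13.71 = 105 kΩ.

R_L(min) ≈ 105 kΩ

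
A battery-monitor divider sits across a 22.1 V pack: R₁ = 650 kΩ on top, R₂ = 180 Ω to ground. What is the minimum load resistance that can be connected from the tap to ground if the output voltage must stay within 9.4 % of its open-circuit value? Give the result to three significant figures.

R_L(min) ≈ 1.73 kΩ

Output resistance R_th = R₁‖R₂ = (650000 × 180)/650200 = 180.0 Ω.
The fractional drop is R_th/(R_th + R_L); requiring this ≤ 0.0940 gives R_L ≥ R_th(1/0.0940 − 1) = 180.0 × 9.638 = 1.73 kΩ.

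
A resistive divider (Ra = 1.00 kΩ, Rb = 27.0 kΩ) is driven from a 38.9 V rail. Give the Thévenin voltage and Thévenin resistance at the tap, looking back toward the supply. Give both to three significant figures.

V_th is the open-circuit tap voltage: 38.9 × 27.0/(1.00 + 27.0) = 37.5 V.
With the supply zeroed, Ra and Rb appear in parallel from the tap: R_th = Ra‖Rb = (1.00 × 27.0)/28.00 = 964 Ω.

V_th = 37.5 V, R_th = 964 Ω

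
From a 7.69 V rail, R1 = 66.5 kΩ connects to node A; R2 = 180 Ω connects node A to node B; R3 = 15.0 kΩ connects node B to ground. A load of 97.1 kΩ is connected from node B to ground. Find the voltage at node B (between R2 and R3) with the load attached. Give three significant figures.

At node B, R3 is in parallel with the load: R3‖R_L = 12990 Ω.
Below node A the resistance is R2 + (R3‖R_L) = 13170 Ω, so V_A = 7.69 × 13170/79670 = 1.271 V.
Then V_B = V_A × (R3‖R_L)/(R2 + R3‖R_L) = 1.271 × 12990/13170 = 1.25 V.

V ≈ 1.25 V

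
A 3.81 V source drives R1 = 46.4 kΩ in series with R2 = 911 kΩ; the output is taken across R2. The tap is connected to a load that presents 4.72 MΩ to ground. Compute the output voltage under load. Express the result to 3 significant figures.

V_out ≈ 3.59 V

The load sits in parallel with R2: R2‖R_L = (911 × 4720) / (911 + 4720) = 763.6 kΩ.
V_out = 3.81 × 763.6 / (46.4 + 763.6) = 3.81 × 763.6/810.0 = 3.59 V.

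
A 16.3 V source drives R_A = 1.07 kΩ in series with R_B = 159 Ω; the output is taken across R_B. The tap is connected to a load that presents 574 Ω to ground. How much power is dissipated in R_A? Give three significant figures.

P ≈ 199 mW

Total resistance from the source is R_A + (R_B‖R_L) = 1195 Ω, so I = 16.3/1195 Ω = 13.65 mA.
P = I²·R_A = (13.65 mA)² × 1.07 kΩ = 199 mW.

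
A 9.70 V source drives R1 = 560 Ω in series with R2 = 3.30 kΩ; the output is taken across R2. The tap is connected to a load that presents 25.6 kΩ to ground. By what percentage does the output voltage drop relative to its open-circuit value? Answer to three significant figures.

The divider's output (Thévenin) resistance is R1‖R2 = 478.8 Ω.
Fractional drop under load = R_th/(R_th + R_L) = 478.8 / (478.8 + 25600) = 0.01836.
So the output falls by 1.84 %.

1.84 %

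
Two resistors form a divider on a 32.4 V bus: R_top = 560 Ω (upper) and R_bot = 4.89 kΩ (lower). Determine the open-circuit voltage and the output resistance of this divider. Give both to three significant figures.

V_th is the open-circuit tap voltage: 32.4 × 4890/(560 + 4890) = 29.1 V.
With the supply zeroed, R_top and R_bot appear in parallel from the tap: R_th = R_top‖R_bot = (560 × 4890)/5450 = 502 Ω.

V_th = 29.1 V, R_th = 502 Ω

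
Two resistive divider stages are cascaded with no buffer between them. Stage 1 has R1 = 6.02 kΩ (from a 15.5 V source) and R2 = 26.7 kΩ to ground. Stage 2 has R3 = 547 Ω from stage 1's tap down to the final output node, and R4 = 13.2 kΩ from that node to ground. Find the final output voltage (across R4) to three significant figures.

V_out ≈ 8.95 V

Stage 2 presents R3+R4 = 13750 Ω as a load on stage 1's tap.
Stage 1's lower leg becomes R2‖(R3+R4) = 9075 Ω, so V_mid = 15.5 × 9075/15090 = 9.318 V.
Stage 2 is itself unloaded: V_out = V_mid × R4/(R3+R4) = 9.318 × 13200/13750 = 8.95 V.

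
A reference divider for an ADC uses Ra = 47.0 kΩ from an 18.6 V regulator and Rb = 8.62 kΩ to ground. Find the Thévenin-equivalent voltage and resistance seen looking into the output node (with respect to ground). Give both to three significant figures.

V_th = 2.88 V, R_th = 7.28 kΩ

V_th is the open-circuit tap voltage: 18.6 × 8.62/(47.0 + 8.62) = 2.88 V.
With the supply zeroed, Ra and Rb appear in parallel from the tap: R_th = Ra‖Rb = (47.0 × 8.62)/55.62 = 7.28 kΩ.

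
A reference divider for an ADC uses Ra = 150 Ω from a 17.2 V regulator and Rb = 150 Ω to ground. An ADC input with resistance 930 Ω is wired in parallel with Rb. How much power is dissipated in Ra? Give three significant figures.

Total resistance from the source is Ra + (Rb‖R_L) = 279.2 Ω, so I = 17.2/279.2 Ω = 61.61 mA.
P = I²·Ra = (61.61 mA)² × 150 Ω = 569 mW.

P ≈ 569 mW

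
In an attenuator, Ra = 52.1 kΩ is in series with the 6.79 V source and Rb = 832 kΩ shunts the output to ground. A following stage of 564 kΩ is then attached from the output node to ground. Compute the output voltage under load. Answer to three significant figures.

The load sits in parallel with Rb: Rb‖R_L = (832 × 564) / (832 + 564) = 336.1 kΩ.
V_out = 6.79 × 336.1 / (52.1 + 336.1) = 6.79 × 336.1/388.2 = 5.88 V.

V_out ≈ 5.88 V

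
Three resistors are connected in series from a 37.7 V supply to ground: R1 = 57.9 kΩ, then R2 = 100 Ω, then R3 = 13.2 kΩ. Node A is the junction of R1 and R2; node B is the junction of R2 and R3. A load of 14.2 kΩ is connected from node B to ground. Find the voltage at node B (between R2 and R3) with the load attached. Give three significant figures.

At node B, R3 is in parallel with the load: R3‖R_L = 6841 Ω.
Below node A the resistance is R2 + (R3‖R_L) = 6941 Ω, so V_A = 37.7 × 6941/64840 = 4.036 V.
Then V_B = V_A × (R3‖R_L)/(R2 + R3‖R_L) = 4.036 × 6841/6941 = 3.98 V.

V ≈ 3.98 V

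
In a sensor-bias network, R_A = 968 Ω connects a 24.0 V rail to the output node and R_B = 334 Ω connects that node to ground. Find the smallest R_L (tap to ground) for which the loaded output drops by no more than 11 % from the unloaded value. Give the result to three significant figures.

R_L(min) ≈ 2.01 kΩ

Output resistance R_th = R_A‖R_B = (968 × 334)/1302 = 248.3 Ω.
The fractional drop is R_th/(R_th + R_L); requiring this ≤ 0.110 gives R_L ≥ R_th(1/0.110 − 1) = 248.3 × 8.091 = 2.01 kΩ.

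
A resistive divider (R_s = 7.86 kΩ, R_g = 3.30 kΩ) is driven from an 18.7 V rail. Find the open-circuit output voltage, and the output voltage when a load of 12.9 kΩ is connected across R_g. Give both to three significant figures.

Unloaded: 5.53 V; loaded: 4.69 V

Open-circuit: V = 18.7 × 3.30/(7.86 + 3.30) = 5.53 V.
With the load, R_g becomes R_g‖R_L = 2.628 kΩ, so V = 18.7 × 2.628/10.49 = 4.69 V.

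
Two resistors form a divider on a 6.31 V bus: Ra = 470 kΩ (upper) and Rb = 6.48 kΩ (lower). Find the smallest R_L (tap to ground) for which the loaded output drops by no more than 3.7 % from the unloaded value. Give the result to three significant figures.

Output resistance R_th = Ra‖Rb = (470 × 6.48)/476.5 = 6.392 kΩ.
The fractional drop is R_th/(R_th + R_L); requiring this ≤ 0.0370 gives R_L ≥ R_th(1/0.0370 − 1) = 6.392 × 26.03 = 166 kΩ.

R_L(min) ≈ 166 kΩ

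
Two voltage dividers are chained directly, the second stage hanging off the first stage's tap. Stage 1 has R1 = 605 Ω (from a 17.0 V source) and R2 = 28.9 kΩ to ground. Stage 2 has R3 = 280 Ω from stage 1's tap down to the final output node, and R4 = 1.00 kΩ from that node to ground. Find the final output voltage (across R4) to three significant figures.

Stage 2 presents R3+R4 = 1280 Ω as a load on stage 1's tap.
Stage 1's lower leg becomes R2‖(R3+R4) = 1226 Ω, so V_mid = 17.0 × 1226/1831 = 11.38 V.
Stage 2 is itself unloaded: V_out = V_mid × R4/(R3+R4) = 11.38 × 1000/1280 = 8.89 V.

V_out ≈ 8.89 V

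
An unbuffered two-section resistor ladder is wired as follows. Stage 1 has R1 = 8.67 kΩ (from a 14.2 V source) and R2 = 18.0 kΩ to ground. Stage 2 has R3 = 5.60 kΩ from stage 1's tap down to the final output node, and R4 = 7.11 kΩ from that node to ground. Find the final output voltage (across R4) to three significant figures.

V_out ≈ 3.67 V

Stage 2 presents R3+R4 = 12.71 kΩ as a load on stage 1's tap.
Stage 1's lower leg becomes R2‖(R3+R4) = 7.450 kΩ, so V_mid = 14.2 × 7.450/16.12 = 6.563 V.
Stage 2 is itself unloaded: V_out = V_mid × R4/(R3+R4) = 6.563 × 7.11/12.71 = 3.67 V.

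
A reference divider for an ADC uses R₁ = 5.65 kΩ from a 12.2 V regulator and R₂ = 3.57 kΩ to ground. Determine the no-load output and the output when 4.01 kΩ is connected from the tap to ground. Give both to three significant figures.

Unloaded: 4.72 V; loaded: 3.06 V

Open-circuit: V = 12.2 × 3.57/(5.65 + 3.57) = 4.72 V.
With the load, R₂ becomes R₂‖R_L = 1.889 kΩ, so V = 12.2 × 1.889/7.539 = 3.06 V.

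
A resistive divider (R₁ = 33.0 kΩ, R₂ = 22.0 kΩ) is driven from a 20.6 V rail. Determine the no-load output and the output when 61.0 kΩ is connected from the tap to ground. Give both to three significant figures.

Open-circuit: V = 20.6 × 22.0/(33.0 + 22.0) = 8.24 V.
With the load, R₂ becomes R₂‖R_L = 16.17 kΩ, so V = 20.6 × 16.17/49.17 = 6.77 V.

Unloaded: 8.24 V; loaded: 6.77 V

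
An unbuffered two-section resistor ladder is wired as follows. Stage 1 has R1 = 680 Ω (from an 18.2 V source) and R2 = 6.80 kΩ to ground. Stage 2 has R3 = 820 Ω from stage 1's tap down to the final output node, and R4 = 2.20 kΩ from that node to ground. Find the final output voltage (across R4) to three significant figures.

V_out ≈ 10.0 V

Stage 2 presents R3+R4 = 3020 Ω as a load on stage 1's tap.
Stage 1's lower leg becomes R2‖(R3+R4) = 2091 Ω, so V_mid = 18.2 × 2091/2771 = 13.73 V.
Stage 2 is itself unloaded: V_out = V_mid × R4/(R3+R4) = 13.73 × 2200/3020 = 10.0 V.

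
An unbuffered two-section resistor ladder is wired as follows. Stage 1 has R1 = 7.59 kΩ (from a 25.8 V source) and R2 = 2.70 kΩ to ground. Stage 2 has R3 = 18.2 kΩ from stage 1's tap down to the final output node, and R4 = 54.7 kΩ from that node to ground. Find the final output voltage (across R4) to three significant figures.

Stage 2 presents R3+R4 = 72.90 kΩ as a load on stage 1's tap.
Stage 1's lower leg becomes R2‖(R3+R4) = 2.604 kΩ, so V_mid = 25.8 × 2.604/10.19 = 6.590 V.
Stage 2 is itself unloaded: V_out = V_mid × R4/(R3+R4) = 6.590 × 54.7/72.90 = 4.94 V.

V_out ≈ 4.94 V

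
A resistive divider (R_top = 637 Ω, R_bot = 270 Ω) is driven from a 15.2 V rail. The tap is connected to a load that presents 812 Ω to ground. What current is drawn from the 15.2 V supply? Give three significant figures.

I ≈ 18.1 mA

R_bot‖R_L = 202.6 Ω, so the source sees R_top + R_bot‖R_L = 839.6 Ω.
I = 15.2 V / 839.6 Ω = 18.1 mA.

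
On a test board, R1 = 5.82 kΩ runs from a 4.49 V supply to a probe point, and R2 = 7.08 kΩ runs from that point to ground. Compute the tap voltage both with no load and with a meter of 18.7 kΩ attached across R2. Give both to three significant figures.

Open-circuit: V = 4.49 × 7.08/(5.82 + 7.08) = 2.46 V.
With the load, R2 becomes R2‖R_L = 5.136 kΩ, so V = 4.49 × 5.136/10.96 = 2.10 V.

Unloaded: 2.46 V; loaded: 2.10 V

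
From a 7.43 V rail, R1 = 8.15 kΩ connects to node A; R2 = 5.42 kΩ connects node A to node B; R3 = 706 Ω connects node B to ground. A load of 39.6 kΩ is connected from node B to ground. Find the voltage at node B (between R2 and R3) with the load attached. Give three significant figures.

At node B, R3 is in parallel with the load: R3‖R_L = 693.6 Ω.
Below node A the resistance is R2 + (R3‖R_L) = 6114 Ω, so V_A = 7.43 × 6114/14260 = 3.185 V.
Then V_B = V_A × (R3‖R_L)/(R2 + R3‖R_L) = 3.185 × 693.6/6114 = 0.361 V.

V ≈ 0.361 V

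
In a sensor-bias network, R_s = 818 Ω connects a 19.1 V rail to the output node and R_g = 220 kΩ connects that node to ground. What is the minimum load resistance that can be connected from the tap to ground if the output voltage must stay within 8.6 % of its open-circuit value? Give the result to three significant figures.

R_L(min) ≈ 8.66 kΩ

Output resistance R_th = R_s‖R_g = (818 × 220000)/220800 = 815.0 Ω.
The fractional drop is R_th/(R_th + R_L); requiring this ≤ 0.0860 gives R_L ≥ R_th(1/0.0860 − 1) = 815.0 × 10.63 = 8.66 kΩ.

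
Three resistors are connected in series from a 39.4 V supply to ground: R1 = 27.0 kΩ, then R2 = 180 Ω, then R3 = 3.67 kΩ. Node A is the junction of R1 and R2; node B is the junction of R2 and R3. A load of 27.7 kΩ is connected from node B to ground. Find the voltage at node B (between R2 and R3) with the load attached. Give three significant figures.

At node B, R3 is in parallel with the load: R3‖R_L = 3241 Ω.
Below node A the resistance is R2 + (R3‖R_L) = 3421 Ω, so V_A = 39.4 × 3421/30420 = 4.430 V.
Then V_B = V_A × (R3‖R_L)/(R2 + R3‖R_L) = 4.430 × 3241/3421 = 4.20 V.

V ≈ 4.20 V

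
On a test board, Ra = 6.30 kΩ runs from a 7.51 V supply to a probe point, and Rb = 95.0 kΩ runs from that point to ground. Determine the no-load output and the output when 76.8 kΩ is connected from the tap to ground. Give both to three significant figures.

Open-circuit: V = 7.51 × 95.0/(6.30 + 95.0) = 7.04 V.
With the load, Rb becomes Rb‖R_L = 42.47 kΩ, so V = 7.51 × 42.47/48.77 = 6.54 V.

Unloaded: 7.04 V; loaded: 6.54 V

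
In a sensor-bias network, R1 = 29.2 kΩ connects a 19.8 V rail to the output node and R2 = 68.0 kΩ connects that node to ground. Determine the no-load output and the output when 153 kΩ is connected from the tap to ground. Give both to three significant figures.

Open-circuit: V = 19.8 × 68.0/(29.2 + 68.0) = 13.9 V.
With the load, R2 becomes R2‖R_L = 47.08 kΩ, so V = 19.8 × 47.08/76.28 = 12.2 V.

Unloaded: 13.9 V; loaded: 12.2 V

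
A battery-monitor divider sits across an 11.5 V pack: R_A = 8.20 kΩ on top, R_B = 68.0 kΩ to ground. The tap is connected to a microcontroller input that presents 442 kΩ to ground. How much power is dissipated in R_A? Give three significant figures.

Total resistance from the source is R_A + (R_B‖R_L) = 67.13 kΩ, so I = 11.5/67.13 kΩ = 0.1713 mA.
P = I²·R_A = (0.1713 mA)² × 8.20 kΩ = 0.241 mW.

P ≈ 0.241 mW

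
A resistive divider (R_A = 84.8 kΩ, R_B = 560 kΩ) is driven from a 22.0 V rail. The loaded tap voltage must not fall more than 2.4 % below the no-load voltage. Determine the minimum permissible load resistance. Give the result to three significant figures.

R_L(min) ≈ 3.00 MΩ

Output resistance R_th = R_A‖R_B = (84.8 × 560)/644.8 = 73.65 kΩ.
The fractional drop is R_th/(R_th + R_L); requiring this ≤ 0.0240 gives R_L ≥ R_th(1/0.0240 − 1) = 73.65 × 40.67 = 3.00 MΩ.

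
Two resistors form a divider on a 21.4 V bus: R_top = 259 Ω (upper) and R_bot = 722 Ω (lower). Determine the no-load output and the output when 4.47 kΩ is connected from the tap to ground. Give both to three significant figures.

Unloaded: 15.8 V; loaded: 15.1 V

Open-circuit: V = 21.4 × 722/(259 + 722) = 15.8 V.
With the load, R_bot becomes R_bot‖R_L = 621.6 Ω, so V = 21.4 × 621.6/880.6 = 15.1 V.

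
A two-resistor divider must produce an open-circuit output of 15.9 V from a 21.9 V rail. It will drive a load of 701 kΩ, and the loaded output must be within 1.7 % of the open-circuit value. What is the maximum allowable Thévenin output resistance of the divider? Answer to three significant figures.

Loading drop = R_th/(R_th + R_L) ≤ 0.0170, so R_th ≤ R_L · ε/(1−ε) = 701 kΩ × 0.0170/0.9830 = 12.1 kΩ.
(Any R1, R2 with R2/(R1+R2) = 0.726 and R1‖R2 ≤ 12.1 kΩ will meet the spec.)

R_th ≤ 12.1 kΩ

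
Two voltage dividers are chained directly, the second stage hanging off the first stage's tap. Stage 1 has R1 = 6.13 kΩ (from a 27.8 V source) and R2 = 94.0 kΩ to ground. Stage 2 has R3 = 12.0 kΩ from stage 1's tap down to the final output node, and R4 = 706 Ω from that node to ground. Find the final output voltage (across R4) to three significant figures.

V_out ≈ 0.998 V

Stage 2 presents R3+R4 = 12710 Ω as a load on stage 1's tap.
Stage 1's lower leg becomes R2‖(R3+R4) = 11190 Ω, so V_mid = 27.8 × 11190/17320 = 17.96 V.
Stage 2 is itself unloaded: V_out = V_mid × R4/(R3+R4) = 17.96 × 706/12710 = 0.998 V.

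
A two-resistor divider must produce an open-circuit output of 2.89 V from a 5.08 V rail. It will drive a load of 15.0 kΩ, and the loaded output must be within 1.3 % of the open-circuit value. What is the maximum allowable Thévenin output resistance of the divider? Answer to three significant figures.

Loading drop = R_th/(R_th + R_L) ≤ 0.0130, so R_th ≤ R_L · ε/(1−ε) = 15.0 kΩ × 0.0130/0.9870 = 198 Ω.
(Any R1, R2 with R2/(R1+R2) = 0.569 and R1‖R2 ≤ 198 Ω will meet the spec.)

R_th ≤ 198 Ω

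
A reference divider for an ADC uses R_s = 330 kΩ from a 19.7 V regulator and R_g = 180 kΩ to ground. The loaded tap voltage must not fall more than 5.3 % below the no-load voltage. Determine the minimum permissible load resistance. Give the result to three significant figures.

R_L(min) ≈ 2.08 MΩ

Output resistance R_th = R_s‖R_g = (330 × 180)/510.0 = 116.5 kΩ.
The fractional drop is R_th/(R_th + R_L); requiring this ≤ 0.0530 gives R_L ≥ R_th(1/0.0530 − 1) = 116.5 × 17.87 = 2.08 MΩ.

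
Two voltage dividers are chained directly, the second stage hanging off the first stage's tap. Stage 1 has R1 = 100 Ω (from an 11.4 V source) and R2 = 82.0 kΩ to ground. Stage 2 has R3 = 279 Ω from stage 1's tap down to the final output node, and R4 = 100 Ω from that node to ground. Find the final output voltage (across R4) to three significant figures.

Stage 2 presents R3+R4 = 379.0 Ω as a load on stage 1's tap.
Stage 1's lower leg becomes R2‖(R3+R4) = 377.3 Ω, so V_mid = 11.4 × 377.3/477.3 = 9.011 V.
Stage 2 is itself unloaded: V_out = V_mid × R4/(R3+R4) = 9.011 × 100/379.0 = 2.38 V.

V_out ≈ 2.38 V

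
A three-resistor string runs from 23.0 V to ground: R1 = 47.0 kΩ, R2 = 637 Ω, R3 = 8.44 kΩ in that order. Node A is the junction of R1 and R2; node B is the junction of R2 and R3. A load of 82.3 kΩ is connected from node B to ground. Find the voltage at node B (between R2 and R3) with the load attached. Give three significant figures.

V ≈ 3.18 V

At node B, R3 is in parallel with the load: R3‖R_L = 7655 Ω.
Below node A the resistance is R2 + (R3‖R_L) = 8292 Ω, so V_A = 23.0 × 8292/55290 = 3.449 V.
Then V_B = V_A × (R3‖R_L)/(R2 + R3‖R_L) = 3.449 × 7655/8292 = 3.18 V.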